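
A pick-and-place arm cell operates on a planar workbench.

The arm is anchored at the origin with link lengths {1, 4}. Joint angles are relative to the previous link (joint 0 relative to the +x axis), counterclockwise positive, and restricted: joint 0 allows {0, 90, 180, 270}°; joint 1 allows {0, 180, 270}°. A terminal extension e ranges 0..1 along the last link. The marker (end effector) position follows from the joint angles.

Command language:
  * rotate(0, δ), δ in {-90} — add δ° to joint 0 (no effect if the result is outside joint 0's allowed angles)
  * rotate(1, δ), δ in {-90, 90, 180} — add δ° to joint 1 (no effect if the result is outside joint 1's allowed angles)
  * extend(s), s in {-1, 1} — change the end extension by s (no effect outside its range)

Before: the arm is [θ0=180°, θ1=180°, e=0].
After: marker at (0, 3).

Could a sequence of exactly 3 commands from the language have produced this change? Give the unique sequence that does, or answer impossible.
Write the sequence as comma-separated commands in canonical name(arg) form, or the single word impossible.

initial: [θ0=180°, θ1=180°, e=0]
t=1 rotate(0, -90) ⇒ [θ0=90°, θ1=180°, e=0]
t=2 rotate(0, -90) ⇒ [θ0=0°, θ1=180°, e=0]
t=3 rotate(0, -90) ⇒ [θ0=270°, θ1=180°, e=0]
all 216 alternatives checked — unique.

rotate(0, -90), rotate(0, -90), rotate(0, -90)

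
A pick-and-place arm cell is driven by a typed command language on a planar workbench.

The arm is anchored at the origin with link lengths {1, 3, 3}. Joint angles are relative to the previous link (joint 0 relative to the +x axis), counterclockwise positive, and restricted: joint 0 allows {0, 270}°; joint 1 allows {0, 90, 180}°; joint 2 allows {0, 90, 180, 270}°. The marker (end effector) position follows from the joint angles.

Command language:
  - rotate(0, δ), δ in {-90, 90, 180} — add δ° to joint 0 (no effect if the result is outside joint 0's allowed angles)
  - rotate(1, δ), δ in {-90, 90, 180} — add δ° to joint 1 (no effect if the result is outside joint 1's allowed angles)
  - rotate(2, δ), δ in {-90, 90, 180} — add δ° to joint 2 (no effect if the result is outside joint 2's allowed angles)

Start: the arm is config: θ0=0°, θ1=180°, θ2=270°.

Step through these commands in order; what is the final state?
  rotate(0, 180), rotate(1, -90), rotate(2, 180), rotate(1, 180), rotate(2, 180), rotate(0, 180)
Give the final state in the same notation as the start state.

from: config: θ0=0°, θ1=180°, θ2=270°
step 1 (rotate(0, 180)): config: θ0=0°, θ1=180°, θ2=270°
step 2 (rotate(1, -90)): config: θ0=0°, θ1=90°, θ2=270°
step 3 (rotate(2, 180)): config: θ0=0°, θ1=90°, θ2=90°
step 4 (rotate(1, 180)): config: θ0=0°, θ1=90°, θ2=90°
step 5 (rotate(2, 180)): config: θ0=0°, θ1=90°, θ2=270°
step 6 (rotate(0, 180)): config: θ0=0°, θ1=90°, θ2=270°

config: θ0=0°, θ1=90°, θ2=270°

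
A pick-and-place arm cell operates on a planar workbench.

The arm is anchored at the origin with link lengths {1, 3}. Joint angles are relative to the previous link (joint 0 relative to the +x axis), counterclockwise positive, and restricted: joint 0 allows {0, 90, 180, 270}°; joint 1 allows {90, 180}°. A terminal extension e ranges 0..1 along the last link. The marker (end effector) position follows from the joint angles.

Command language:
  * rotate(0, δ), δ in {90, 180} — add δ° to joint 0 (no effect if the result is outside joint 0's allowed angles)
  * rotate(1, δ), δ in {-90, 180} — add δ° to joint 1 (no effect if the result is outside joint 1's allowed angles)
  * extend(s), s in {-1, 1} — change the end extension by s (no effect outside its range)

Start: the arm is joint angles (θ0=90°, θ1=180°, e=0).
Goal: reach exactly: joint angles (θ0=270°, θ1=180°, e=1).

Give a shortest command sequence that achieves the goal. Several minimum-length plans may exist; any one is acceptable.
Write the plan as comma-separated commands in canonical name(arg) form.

extend(1), rotate(0, 180)

initial: joint angles (θ0=90°, θ1=180°, e=0)
1. extend(1) → joint angles (θ0=90°, θ1=180°, e=1)
2. rotate(0, 180) → joint angles (θ0=270°, θ1=180°, e=1)
no 1-step plan works, so 2 is optimal.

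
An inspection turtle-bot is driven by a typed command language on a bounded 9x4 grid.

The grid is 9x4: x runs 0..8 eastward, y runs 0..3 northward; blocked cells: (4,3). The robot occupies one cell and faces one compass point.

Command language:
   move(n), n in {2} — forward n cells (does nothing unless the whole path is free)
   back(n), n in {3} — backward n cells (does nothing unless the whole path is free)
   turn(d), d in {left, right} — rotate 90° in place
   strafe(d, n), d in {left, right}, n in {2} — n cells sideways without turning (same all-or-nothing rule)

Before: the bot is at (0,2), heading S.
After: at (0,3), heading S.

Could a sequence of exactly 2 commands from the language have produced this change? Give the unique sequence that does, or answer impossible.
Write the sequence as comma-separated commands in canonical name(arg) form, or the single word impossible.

key: heading stays S — no command in the sequence turns
t0: at (0,2), heading S
t=1 move(2) ⇒ at (0,0), heading S
t=2 back(3) ⇒ at (0,3), heading S
no rival 2-sequence matches.

move(2), back(3)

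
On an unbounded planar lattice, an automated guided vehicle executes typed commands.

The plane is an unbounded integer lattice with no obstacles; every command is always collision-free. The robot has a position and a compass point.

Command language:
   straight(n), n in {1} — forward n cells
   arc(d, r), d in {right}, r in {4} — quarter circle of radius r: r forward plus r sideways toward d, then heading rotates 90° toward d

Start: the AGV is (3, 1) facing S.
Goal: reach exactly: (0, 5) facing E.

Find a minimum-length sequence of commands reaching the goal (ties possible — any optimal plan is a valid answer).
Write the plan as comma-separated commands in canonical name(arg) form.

arc(right, 4), arc(right, 4), arc(right, 4), straight(1)

from: (3, 1) facing S
1. arc(right, 4) → (-1, -3) facing W
2. arc(right, 4) → (-5, 1) facing N
3. arc(right, 4) → (-1, 5) facing E
4. straight(1) → (0, 5) facing E
no 3-step plan works, so 4 is optimal.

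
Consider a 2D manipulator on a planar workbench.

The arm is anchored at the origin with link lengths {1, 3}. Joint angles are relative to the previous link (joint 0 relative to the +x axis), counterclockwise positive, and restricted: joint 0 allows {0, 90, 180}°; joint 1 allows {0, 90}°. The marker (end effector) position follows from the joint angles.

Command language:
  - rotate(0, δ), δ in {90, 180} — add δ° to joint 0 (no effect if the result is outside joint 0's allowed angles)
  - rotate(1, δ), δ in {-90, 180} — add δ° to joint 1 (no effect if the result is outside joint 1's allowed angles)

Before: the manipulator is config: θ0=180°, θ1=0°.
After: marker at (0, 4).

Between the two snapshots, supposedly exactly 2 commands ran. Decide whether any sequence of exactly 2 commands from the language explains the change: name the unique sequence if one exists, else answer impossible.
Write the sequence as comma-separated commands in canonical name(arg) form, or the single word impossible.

key: running rotate(0, 90) before rotate(0, 180) would end elsewhere — order is forced
start: config: θ0=180°, θ1=0°
1. rotate(0, 180) → config: θ0=0°, θ1=0°
2. rotate(0, 90) → config: θ0=90°, θ1=0°
no rival 2-sequence matches.

rotate(0, 180), rotate(0, 90)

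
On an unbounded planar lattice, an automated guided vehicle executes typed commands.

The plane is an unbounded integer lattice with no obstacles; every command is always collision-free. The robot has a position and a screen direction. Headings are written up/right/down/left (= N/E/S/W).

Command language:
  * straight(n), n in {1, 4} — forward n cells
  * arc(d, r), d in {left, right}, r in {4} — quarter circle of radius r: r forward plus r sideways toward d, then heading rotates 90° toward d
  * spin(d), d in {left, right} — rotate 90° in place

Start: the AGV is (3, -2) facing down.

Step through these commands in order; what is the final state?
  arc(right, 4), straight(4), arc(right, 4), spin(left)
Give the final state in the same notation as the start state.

(-9, -2) facing left

begin: (3, -2) facing down
[1] after arc(right, 4): (-1, -6) facing left
[2] after straight(4): (-5, -6) facing left
[3] after arc(right, 4): (-9, -2) facing up
[4] after spin(left): (-9, -2) facing left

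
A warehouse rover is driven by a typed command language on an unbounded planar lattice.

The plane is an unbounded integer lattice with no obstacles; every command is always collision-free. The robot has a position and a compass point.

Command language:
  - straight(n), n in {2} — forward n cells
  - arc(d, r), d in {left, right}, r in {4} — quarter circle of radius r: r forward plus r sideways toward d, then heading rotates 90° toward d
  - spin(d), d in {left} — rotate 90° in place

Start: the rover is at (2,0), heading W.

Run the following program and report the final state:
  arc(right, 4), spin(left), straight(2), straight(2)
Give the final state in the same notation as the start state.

initial: at (2,0), heading W
[1] after arc(right, 4): at (-2,4), heading N
[2] after spin(left): at (-2,4), heading W
[3] after straight(2): at (-4,4), heading W
[4] after straight(2): at (-6,4), heading W

at (-6,4), heading W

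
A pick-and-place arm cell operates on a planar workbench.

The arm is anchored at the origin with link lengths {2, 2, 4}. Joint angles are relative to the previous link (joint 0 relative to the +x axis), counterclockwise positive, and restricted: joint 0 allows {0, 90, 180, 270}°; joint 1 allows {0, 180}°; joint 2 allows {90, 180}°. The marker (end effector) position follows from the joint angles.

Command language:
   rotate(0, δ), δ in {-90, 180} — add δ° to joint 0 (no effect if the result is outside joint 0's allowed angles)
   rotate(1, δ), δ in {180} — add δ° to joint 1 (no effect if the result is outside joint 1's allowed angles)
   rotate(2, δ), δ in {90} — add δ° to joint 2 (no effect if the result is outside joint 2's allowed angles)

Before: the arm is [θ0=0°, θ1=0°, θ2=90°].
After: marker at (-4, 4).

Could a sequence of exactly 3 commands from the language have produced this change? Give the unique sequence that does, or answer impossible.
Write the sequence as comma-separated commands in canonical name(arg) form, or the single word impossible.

rotate(0, -90), rotate(0, -90), rotate(0, -90)

from: [θ0=0°, θ1=0°, θ2=90°]
t=1 rotate(0, -90) ⇒ [θ0=270°, θ1=0°, θ2=90°]
t=2 rotate(0, -90) ⇒ [θ0=180°, θ1=0°, θ2=90°]
t=3 rotate(0, -90) ⇒ [θ0=90°, θ1=0°, θ2=90°]
no rival 3-sequence matches.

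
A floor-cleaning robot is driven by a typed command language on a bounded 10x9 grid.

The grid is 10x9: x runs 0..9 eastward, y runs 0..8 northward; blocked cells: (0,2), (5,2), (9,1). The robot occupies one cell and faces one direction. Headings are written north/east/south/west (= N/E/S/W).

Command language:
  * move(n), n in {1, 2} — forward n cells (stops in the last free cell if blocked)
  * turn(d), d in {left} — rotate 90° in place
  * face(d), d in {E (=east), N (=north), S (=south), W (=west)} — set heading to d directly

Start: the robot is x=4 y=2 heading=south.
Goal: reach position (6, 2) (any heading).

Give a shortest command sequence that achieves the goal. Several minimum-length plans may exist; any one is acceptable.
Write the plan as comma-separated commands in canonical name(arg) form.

move(1), face(E), move(2), face(N), move(1)

start: x=4 y=2 heading=south
[1] after move(1): x=4 y=1 heading=south
[2] after face(E): x=4 y=1 heading=east
[3] after move(2): x=6 y=1 heading=east
[4] after face(N): x=6 y=1 heading=north
[5] after move(1): x=6 y=2 heading=north
shorter routes all fall short; 5 is best.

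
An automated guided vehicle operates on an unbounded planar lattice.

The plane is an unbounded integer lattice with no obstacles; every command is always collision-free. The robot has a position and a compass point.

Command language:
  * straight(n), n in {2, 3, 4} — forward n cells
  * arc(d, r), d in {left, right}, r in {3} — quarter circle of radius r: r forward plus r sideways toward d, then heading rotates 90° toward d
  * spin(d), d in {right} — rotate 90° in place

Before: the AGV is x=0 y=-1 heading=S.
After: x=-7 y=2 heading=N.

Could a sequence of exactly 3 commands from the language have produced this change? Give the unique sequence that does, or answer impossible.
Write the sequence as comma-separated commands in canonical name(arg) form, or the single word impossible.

spin(right), straight(4), arc(right, 3)

key: cell and facing (now N) both changed — the 3 commands mix motion and turning
begin: x=0 y=-1 heading=S
t=1 spin(right) ⇒ x=0 y=-1 heading=W
t=2 straight(4) ⇒ x=-4 y=-1 heading=W
t=3 arc(right, 3) ⇒ x=-7 y=2 heading=N
no other 3-command option fits: unique.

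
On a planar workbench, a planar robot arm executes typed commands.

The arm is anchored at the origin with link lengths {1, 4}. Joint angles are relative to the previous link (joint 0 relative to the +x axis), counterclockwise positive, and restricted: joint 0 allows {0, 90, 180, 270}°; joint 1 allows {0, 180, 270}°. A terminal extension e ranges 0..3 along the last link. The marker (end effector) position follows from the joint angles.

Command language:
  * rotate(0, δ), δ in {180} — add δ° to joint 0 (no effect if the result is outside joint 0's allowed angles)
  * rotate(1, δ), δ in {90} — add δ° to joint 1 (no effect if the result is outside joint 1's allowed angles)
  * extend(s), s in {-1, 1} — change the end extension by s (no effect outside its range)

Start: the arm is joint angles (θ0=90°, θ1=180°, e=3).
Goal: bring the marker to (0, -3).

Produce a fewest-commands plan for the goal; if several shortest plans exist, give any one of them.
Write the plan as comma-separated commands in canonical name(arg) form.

extend(-1), extend(-1), extend(-1)

initial: joint angles (θ0=90°, θ1=180°, e=3)
step 1 (extend(-1)): joint angles (θ0=90°, θ1=180°, e=2)
step 2 (extend(-1)): joint angles (θ0=90°, θ1=180°, e=1)
step 3 (extend(-1)): joint angles (θ0=90°, θ1=180°, e=0)
shorter routes all fall short; 3 is best.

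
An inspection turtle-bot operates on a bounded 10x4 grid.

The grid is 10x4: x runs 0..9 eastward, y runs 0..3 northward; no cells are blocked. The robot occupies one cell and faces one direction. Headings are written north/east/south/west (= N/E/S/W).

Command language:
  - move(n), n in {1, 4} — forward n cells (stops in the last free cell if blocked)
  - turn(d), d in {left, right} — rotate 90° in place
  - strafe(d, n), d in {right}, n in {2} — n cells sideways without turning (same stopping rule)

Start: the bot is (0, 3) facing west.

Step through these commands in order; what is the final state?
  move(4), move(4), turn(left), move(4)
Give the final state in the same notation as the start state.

from: (0, 3) facing west
step 1 (move(4)): (0, 3) facing west
step 2 (move(4)): (0, 3) facing west
step 3 (turn(left)): (0, 3) facing south
step 4 (move(4)): (0, 0) facing south

(0, 0) facing south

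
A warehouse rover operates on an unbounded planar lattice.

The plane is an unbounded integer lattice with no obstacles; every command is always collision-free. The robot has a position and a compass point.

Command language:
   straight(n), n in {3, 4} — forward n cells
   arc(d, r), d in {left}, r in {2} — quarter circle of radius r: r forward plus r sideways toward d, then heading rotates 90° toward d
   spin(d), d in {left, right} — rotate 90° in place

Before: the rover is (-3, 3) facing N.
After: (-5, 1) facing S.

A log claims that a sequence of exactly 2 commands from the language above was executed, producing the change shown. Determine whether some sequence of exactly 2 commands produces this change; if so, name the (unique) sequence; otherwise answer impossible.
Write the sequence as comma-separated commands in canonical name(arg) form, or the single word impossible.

key: cell and facing (now S) both changed — the 2 commands mix motion and turning
start: (-3, 3) facing N
[1] after spin(left): (-3, 3) facing W
[2] after arc(left, 2): (-5, 1) facing S
no other 2-command option fits: unique.

spin(left), arc(left, 2)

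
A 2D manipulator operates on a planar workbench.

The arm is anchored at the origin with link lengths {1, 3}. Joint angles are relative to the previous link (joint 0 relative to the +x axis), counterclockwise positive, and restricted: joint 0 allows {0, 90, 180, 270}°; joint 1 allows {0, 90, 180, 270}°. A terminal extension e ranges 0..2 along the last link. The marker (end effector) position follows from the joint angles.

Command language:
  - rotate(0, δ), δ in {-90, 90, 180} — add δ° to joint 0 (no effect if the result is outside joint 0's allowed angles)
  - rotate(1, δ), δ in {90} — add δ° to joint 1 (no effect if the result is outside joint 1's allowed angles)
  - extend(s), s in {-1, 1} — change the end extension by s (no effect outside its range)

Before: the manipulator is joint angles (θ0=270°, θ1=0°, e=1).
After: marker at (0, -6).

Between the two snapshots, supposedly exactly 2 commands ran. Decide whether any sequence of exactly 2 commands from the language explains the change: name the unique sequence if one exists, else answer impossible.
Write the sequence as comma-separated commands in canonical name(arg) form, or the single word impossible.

extend(1), extend(1)

from: joint angles (θ0=270°, θ1=0°, e=1)
1. extend(1) → joint angles (θ0=270°, θ1=0°, e=2)
2. extend(1) → joint angles (θ0=270°, θ1=0°, e=2)
no rival 2-sequence matches.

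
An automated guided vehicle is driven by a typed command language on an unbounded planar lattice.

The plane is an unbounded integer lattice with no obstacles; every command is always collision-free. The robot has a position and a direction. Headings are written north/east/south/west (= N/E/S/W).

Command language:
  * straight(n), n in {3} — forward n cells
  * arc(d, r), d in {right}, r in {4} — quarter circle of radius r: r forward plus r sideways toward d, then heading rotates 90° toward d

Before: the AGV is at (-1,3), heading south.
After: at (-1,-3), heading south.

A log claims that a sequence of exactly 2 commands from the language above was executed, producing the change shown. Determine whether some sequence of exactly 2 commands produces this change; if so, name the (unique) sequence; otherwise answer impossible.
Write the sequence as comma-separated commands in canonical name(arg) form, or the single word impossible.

key: still facing S at the end — nothing in the sequence rotates
start: at (-1,3), heading south
t=1 straight(3) ⇒ at (-1,0), heading south
t=2 straight(3) ⇒ at (-1,-3), heading south
all 4 alternatives checked — unique.

straight(3), straight(3)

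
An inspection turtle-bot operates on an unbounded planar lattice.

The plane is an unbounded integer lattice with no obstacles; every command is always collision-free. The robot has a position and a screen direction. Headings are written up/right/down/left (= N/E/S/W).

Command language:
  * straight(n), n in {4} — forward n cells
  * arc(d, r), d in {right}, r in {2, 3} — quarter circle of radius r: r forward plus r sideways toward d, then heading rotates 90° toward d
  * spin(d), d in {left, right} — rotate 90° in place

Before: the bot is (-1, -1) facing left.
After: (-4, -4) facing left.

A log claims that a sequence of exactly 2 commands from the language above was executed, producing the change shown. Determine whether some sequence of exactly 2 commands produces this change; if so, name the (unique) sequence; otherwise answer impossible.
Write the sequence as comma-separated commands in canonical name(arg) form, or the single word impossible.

spin(left), arc(right, 3)

key: order matters: swapping spin(left) and arc(right, 3) lands elsewhere
start: (-1, -1) facing left
step 1 (spin(left)): (-1, -1) facing down
step 2 (arc(right, 3)): (-4, -4) facing left
no other 2-command option fits: unique.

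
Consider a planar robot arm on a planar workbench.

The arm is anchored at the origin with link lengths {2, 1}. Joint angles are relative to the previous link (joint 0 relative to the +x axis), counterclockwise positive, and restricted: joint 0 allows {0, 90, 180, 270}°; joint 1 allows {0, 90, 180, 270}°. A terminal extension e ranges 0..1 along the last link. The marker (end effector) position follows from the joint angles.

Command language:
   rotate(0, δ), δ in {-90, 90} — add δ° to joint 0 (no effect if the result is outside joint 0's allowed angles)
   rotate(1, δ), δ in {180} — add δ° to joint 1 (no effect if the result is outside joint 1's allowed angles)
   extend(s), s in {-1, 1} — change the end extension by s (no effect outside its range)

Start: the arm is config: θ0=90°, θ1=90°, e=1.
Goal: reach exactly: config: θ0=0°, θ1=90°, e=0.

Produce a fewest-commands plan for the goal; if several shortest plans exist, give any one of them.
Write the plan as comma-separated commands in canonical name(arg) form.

extend(-1), rotate(0, -90)

begin: config: θ0=90°, θ1=90°, e=1
step 1 (extend(-1)): config: θ0=90°, θ1=90°, e=0
step 2 (rotate(0, -90)): config: θ0=0°, θ1=90°, e=0
shorter routes all fall short; 2 is best.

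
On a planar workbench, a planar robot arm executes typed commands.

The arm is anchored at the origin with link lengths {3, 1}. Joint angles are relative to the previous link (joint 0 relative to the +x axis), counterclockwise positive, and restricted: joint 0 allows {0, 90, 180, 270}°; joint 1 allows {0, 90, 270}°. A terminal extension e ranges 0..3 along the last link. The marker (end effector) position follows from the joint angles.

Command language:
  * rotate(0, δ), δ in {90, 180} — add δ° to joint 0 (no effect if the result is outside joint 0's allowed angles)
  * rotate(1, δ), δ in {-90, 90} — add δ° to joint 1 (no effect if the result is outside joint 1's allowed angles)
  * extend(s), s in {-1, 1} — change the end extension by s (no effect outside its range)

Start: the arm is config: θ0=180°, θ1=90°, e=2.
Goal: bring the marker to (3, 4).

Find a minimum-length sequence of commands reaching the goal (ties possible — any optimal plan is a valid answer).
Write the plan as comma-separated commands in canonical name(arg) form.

extend(1), rotate(0, 180)

t0: config: θ0=180°, θ1=90°, e=2
1. extend(1) → config: θ0=180°, θ1=90°, e=3
2. rotate(0, 180) → config: θ0=0°, θ1=90°, e=3
no 1-step plan works, so 2 is optimal.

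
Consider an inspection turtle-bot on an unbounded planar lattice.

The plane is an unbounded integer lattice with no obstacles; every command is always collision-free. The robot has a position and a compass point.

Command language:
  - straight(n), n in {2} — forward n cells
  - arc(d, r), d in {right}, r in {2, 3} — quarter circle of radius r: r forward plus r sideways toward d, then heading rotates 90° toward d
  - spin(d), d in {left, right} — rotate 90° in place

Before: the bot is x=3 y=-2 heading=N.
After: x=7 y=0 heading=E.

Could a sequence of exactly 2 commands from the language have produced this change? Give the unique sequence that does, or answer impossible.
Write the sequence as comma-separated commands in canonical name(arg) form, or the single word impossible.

key: order matters: swapping arc(right, 2) and straight(2) lands elsewhere
t0: x=3 y=-2 heading=N
[1] after arc(right, 2): x=5 y=0 heading=E
[2] after straight(2): x=7 y=0 heading=E
no other 2-command option fits: unique.

arc(right, 2), straight(2)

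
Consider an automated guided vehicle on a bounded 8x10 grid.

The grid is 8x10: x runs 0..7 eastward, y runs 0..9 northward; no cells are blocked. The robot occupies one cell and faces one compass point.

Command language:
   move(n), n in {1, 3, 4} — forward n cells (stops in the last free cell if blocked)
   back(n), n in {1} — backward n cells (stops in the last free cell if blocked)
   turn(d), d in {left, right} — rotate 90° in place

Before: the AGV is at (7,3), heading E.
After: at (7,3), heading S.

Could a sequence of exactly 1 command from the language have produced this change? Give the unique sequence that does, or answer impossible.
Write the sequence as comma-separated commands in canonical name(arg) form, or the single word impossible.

key: parked at (7,3) the whole time — nothing moves the robot
from: at (7,3), heading E
[1] after turn(right): at (7,3), heading S
no other 1-command option fits: unique.

turn(right)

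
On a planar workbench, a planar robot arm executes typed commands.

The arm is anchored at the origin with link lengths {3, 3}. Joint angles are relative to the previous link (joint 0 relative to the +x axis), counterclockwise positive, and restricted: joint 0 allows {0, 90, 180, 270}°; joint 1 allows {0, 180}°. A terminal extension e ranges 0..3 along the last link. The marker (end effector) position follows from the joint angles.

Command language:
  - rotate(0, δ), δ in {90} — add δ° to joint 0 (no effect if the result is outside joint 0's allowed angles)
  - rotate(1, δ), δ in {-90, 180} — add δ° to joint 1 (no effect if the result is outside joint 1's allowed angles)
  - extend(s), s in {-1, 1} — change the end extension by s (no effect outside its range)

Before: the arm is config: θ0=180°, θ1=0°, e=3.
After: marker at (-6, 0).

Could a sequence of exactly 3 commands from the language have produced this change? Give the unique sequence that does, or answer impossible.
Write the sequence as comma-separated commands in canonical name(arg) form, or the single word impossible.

begin: config: θ0=180°, θ1=0°, e=3
1. extend(-1) → config: θ0=180°, θ1=0°, e=2
2. extend(-1) → config: θ0=180°, θ1=0°, e=1
3. extend(-1) → config: θ0=180°, θ1=0°, e=0
no rival 3-sequence matches.

extend(-1), extend(-1), extend(-1)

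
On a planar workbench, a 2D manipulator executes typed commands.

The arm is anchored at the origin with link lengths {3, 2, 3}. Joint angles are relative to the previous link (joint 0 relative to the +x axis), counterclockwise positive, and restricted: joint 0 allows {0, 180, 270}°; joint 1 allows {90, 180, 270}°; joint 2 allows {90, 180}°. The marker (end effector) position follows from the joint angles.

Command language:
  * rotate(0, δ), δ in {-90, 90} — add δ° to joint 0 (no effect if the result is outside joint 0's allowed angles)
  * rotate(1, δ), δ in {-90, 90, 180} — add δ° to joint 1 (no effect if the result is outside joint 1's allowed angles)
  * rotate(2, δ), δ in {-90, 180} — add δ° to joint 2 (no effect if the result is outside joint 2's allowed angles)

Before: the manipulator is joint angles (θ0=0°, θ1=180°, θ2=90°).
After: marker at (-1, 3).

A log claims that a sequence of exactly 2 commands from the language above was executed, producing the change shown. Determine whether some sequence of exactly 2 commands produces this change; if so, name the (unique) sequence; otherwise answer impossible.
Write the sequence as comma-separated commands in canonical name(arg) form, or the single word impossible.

rotate(0, -90), rotate(0, -90)

initial: joint angles (θ0=0°, θ1=180°, θ2=90°)
step 1 (rotate(0, -90)): joint angles (θ0=270°, θ1=180°, θ2=90°)
step 2 (rotate(0, -90)): joint angles (θ0=180°, θ1=180°, θ2=90°)
uniquely the one of 49 2-step routes that fits.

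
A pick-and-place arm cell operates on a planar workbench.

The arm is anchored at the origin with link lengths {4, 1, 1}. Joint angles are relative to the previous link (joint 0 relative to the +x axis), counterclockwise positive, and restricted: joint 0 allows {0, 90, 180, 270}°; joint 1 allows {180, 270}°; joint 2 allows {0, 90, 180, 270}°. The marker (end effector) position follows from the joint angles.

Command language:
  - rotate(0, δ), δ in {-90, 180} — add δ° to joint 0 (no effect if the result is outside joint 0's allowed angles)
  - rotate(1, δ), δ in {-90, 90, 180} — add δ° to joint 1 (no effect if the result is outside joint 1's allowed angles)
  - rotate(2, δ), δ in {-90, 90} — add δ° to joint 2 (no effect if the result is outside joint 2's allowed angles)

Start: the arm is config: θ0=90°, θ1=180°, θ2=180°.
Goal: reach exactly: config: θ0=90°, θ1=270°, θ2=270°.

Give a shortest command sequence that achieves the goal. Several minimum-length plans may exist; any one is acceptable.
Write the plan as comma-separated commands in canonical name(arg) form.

rotate(1, 90), rotate(2, 90)

initial: config: θ0=90°, θ1=180°, θ2=180°
1. rotate(1, 90) → config: θ0=90°, θ1=270°, θ2=180°
2. rotate(2, 90) → config: θ0=90°, θ1=270°, θ2=270°
nothing shorter than 2 reaches the goal.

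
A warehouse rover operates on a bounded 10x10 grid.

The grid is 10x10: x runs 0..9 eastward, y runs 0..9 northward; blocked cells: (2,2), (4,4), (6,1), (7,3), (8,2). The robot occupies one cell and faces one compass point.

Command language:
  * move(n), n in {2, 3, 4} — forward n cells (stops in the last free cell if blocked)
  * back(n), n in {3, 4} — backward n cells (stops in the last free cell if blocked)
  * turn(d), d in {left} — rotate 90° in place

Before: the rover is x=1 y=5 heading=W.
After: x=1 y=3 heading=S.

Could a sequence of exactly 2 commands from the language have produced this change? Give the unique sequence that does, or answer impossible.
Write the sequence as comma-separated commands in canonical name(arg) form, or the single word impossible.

turn(left), move(2)

key: order matters: swapping turn(left) and move(2) lands elsewhere
from: x=1 y=5 heading=W
1. turn(left) → x=1 y=5 heading=S
2. move(2) → x=1 y=3 heading=S
all 36 alternatives checked — unique.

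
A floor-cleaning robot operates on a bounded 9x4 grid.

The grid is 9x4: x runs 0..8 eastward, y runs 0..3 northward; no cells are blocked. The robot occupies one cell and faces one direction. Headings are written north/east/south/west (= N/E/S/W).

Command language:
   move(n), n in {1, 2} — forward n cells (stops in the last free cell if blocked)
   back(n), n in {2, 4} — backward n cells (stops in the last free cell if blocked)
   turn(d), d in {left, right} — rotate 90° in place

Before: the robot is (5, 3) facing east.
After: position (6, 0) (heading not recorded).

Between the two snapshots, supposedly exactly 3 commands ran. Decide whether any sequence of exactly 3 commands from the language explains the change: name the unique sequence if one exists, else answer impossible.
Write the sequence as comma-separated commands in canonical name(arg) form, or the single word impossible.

move(1), turn(left), back(4)

key: back(4) runs into the grid edge before its full distance
begin: (5, 3) facing east
step 1 (move(1)): (6, 3) facing east
step 2 (turn(left)): (6, 3) facing north
step 3 (back(4)): (6, 0) facing north
all 216 alternatives checked — unique.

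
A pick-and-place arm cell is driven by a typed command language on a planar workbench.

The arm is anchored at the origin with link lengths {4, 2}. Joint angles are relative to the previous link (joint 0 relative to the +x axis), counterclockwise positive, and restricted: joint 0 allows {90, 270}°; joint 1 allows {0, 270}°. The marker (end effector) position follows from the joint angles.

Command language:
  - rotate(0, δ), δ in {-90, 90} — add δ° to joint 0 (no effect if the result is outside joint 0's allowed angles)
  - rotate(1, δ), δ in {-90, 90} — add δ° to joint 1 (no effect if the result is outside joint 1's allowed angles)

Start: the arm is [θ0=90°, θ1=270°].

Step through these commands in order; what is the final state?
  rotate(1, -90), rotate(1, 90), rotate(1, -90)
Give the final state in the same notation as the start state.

[θ0=90°, θ1=270°]

from: [θ0=90°, θ1=270°]
t=1 rotate(1, -90) ⇒ [θ0=90°, θ1=270°]
t=2 rotate(1, 90) ⇒ [θ0=90°, θ1=0°]
t=3 rotate(1, -90) ⇒ [θ0=90°, θ1=270°]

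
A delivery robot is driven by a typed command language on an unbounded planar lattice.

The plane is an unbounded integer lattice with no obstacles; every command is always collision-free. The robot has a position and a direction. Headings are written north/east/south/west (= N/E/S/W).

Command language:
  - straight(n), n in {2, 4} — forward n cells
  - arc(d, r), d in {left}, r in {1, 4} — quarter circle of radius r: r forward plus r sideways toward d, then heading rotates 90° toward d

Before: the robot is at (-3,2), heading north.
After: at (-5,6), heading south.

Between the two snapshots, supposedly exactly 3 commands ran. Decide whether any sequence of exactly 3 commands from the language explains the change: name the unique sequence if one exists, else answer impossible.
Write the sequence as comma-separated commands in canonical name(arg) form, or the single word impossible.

key: order matters: swapping straight(4) and arc(left, 1) lands elsewhere
t0: at (-3,2), heading north
step 1 (straight(4)): at (-3,6), heading north
step 2 (arc(left, 1)): at (-4,7), heading west
step 3 (arc(left, 1)): at (-5,6), heading south
no rival 3-sequence matches.

straight(4), arc(left, 1), arc(left, 1)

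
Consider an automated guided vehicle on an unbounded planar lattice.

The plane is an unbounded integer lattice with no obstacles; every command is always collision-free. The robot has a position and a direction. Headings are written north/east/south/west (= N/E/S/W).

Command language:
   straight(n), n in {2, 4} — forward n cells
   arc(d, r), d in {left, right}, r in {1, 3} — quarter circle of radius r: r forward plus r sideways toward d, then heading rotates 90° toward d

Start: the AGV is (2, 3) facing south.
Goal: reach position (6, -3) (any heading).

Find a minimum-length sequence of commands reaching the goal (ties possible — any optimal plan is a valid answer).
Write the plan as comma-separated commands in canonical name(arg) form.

initial: (2, 3) facing south
t=1 arc(left, 3) ⇒ (5, 0) facing east
t=2 arc(right, 1) ⇒ (6, -1) facing south
t=3 straight(2) ⇒ (6, -3) facing south
no 2-step plan works, so 3 is optimal.

arc(left, 3), arc(right, 1), straight(2)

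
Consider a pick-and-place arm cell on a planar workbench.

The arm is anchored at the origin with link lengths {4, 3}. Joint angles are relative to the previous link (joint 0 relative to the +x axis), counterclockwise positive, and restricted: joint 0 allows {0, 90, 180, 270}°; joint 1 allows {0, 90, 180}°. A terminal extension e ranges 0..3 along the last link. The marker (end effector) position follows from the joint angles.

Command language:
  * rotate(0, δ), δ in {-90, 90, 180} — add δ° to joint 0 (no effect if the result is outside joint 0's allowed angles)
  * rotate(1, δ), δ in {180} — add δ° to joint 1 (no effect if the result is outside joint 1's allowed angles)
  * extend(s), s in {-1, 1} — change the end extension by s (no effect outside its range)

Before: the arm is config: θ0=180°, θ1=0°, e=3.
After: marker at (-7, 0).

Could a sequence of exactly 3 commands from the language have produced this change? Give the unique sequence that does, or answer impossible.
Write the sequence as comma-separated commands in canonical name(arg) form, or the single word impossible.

extend(-1), extend(-1), extend(-1)

initial: config: θ0=180°, θ1=0°, e=3
[1] after extend(-1): config: θ0=180°, θ1=0°, e=2
[2] after extend(-1): config: θ0=180°, θ1=0°, e=1
[3] after extend(-1): config: θ0=180°, θ1=0°, e=0
no other 3-command option fits: unique.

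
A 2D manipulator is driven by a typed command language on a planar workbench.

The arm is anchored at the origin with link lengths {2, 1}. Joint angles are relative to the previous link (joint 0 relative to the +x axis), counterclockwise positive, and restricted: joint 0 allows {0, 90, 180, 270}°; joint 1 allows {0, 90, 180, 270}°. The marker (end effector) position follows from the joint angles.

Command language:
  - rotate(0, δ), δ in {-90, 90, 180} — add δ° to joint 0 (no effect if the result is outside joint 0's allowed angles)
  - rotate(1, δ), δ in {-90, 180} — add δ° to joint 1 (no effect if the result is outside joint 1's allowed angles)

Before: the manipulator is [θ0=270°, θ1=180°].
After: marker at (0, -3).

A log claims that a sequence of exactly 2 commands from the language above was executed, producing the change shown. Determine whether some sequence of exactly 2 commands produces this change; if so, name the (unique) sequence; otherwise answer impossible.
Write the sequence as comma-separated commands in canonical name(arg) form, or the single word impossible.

start: [θ0=270°, θ1=180°]
[1] after rotate(1, -90): [θ0=270°, θ1=90°]
[2] after rotate(1, -90): [θ0=270°, θ1=0°]
no other 2-command option fits: unique.

rotate(1, -90), rotate(1, -90)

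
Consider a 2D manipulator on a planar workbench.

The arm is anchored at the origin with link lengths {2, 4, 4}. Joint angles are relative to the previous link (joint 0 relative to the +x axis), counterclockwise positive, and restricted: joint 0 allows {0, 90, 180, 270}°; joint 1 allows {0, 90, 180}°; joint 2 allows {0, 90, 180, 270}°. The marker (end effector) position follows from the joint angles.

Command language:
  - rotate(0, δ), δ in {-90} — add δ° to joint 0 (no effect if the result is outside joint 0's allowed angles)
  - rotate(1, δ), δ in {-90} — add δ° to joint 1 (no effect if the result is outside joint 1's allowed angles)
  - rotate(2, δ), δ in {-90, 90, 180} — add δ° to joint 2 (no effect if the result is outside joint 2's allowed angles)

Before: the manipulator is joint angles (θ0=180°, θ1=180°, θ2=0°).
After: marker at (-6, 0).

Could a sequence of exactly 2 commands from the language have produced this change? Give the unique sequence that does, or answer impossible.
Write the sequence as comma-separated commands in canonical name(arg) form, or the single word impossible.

initial: joint angles (θ0=180°, θ1=180°, θ2=0°)
1. rotate(0, -90) → joint angles (θ0=90°, θ1=180°, θ2=0°)
2. rotate(0, -90) → joint angles (θ0=0°, θ1=180°, θ2=0°)
no other 2-command option fits: unique.

rotate(0, -90), rotate(0, -90)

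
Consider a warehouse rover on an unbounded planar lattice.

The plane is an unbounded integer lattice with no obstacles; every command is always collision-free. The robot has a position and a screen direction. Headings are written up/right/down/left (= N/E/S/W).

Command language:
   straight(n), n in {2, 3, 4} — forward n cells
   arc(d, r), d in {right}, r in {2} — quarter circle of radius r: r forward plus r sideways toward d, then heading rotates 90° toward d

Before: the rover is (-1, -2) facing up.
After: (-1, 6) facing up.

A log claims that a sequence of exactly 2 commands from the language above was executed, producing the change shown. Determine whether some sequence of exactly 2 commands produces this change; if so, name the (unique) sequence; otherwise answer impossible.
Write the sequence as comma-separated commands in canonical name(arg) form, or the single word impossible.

straight(4), straight(4)

key: still facing N at the end — nothing in the sequence rotates
t0: (-1, -2) facing up
[1] after straight(4): (-1, 2) facing up
[2] after straight(4): (-1, 6) facing up
uniquely the one of 16 2-step routes that fits.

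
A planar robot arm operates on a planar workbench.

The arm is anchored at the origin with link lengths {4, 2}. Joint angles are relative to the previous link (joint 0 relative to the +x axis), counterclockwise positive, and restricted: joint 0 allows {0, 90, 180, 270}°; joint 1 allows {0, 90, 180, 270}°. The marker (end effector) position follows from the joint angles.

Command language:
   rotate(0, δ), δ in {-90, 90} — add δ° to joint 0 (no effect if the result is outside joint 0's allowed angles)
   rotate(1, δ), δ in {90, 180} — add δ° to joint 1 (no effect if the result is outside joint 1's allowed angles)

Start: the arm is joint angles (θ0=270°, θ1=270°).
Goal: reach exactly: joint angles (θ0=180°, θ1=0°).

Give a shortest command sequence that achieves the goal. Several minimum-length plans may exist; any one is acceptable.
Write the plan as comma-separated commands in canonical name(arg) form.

rotate(0, -90), rotate(1, 90)

t0: joint angles (θ0=270°, θ1=270°)
1. rotate(0, -90) → joint angles (θ0=180°, θ1=270°)
2. rotate(1, 90) → joint angles (θ0=180°, θ1=0°)
nothing shorter than 2 reaches the goal.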